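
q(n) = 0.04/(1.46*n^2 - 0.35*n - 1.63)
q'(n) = 0.04*(0.35 - 2.92*n)/(1.46*n^2 - 0.35*n - 1.63)^2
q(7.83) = 0.00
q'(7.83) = -0.00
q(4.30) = 0.00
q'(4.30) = -0.00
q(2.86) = 0.00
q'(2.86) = -0.00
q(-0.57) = -0.04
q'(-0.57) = 0.09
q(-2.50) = 0.00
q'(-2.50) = 0.00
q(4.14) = 0.00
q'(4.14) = -0.00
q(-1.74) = 0.01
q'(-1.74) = 0.02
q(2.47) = 0.01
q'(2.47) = -0.01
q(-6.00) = 0.00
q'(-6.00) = 0.00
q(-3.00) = 0.00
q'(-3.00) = 0.00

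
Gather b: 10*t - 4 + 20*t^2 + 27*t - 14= 20*t^2 + 37*t - 18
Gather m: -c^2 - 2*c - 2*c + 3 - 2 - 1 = -c^2 - 4*c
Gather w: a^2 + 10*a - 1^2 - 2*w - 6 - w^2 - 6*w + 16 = a^2 + 10*a - w^2 - 8*w + 9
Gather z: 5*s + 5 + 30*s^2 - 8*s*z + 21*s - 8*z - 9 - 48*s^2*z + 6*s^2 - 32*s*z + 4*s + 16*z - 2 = 36*s^2 + 30*s + z*(-48*s^2 - 40*s + 8) - 6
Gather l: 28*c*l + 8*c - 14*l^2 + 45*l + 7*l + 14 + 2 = 8*c - 14*l^2 + l*(28*c + 52) + 16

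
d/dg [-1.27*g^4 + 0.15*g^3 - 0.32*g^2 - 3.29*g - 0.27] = -5.08*g^3 + 0.45*g^2 - 0.64*g - 3.29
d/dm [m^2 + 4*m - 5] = 2*m + 4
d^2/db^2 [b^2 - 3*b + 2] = 2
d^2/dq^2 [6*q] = 0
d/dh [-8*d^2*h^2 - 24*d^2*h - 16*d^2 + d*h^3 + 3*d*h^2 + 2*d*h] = d*(-16*d*h - 24*d + 3*h^2 + 6*h + 2)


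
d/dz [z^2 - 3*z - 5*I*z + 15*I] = 2*z - 3 - 5*I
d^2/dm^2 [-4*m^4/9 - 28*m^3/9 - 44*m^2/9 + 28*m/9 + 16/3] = -16*m^2/3 - 56*m/3 - 88/9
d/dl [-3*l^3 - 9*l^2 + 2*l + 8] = -9*l^2 - 18*l + 2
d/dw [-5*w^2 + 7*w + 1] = 7 - 10*w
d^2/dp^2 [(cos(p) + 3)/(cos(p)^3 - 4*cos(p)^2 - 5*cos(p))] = (-2*(cos(p) + 3)*(-3*cos(p)^2 + 8*cos(p) + 5)^2*sin(p)^2 + (sin(p)^2 + 4*cos(p) + 4)^2*cos(p)^3 + (sin(p)^2 + 4*cos(p) + 4)*(12*(1 - cos(2*p))^2 - 102*cos(p) - 216*cos(2*p) - 10*cos(3*p) + 9*cos(4*p) - 1)*cos(p)/8)/((sin(p)^2 + 4*cos(p) + 4)^3*cos(p)^3)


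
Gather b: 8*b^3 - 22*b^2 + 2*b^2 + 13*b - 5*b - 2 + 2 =8*b^3 - 20*b^2 + 8*b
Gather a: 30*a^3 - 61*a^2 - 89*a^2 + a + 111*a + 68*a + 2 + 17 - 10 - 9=30*a^3 - 150*a^2 + 180*a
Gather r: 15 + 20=35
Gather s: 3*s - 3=3*s - 3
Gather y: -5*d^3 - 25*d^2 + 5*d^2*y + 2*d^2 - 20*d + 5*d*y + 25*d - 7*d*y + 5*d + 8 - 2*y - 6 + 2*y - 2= -5*d^3 - 23*d^2 + 10*d + y*(5*d^2 - 2*d)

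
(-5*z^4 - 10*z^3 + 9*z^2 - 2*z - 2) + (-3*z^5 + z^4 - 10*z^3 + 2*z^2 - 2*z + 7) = -3*z^5 - 4*z^4 - 20*z^3 + 11*z^2 - 4*z + 5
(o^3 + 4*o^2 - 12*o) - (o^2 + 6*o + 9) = o^3 + 3*o^2 - 18*o - 9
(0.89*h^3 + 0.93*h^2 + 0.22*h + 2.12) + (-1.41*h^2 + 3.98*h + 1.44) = 0.89*h^3 - 0.48*h^2 + 4.2*h + 3.56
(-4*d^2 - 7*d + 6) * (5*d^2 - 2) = -20*d^4 - 35*d^3 + 38*d^2 + 14*d - 12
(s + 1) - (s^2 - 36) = -s^2 + s + 37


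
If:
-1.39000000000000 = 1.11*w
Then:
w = -1.25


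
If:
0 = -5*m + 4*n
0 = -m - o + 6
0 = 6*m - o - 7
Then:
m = 13/7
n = 65/28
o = 29/7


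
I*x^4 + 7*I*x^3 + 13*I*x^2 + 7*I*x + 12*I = (x + 3)*(x + 4)*(x + I)*(I*x + 1)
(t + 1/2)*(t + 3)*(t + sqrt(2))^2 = t^4 + 2*sqrt(2)*t^3 + 7*t^3/2 + 7*t^2/2 + 7*sqrt(2)*t^2 + 3*sqrt(2)*t + 7*t + 3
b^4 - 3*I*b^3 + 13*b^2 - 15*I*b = b*(b - 5*I)*(b - I)*(b + 3*I)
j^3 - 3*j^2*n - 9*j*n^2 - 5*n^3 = (j - 5*n)*(j + n)^2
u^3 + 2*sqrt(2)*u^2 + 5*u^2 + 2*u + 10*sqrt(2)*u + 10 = (u + 5)*(u + sqrt(2))^2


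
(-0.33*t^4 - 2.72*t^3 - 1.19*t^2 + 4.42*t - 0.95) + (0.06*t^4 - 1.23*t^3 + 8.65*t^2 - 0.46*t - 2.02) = -0.27*t^4 - 3.95*t^3 + 7.46*t^2 + 3.96*t - 2.97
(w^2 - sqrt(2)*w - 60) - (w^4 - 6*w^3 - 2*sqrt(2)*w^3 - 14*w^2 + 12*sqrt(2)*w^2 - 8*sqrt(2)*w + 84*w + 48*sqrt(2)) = -w^4 + 2*sqrt(2)*w^3 + 6*w^3 - 12*sqrt(2)*w^2 + 15*w^2 - 84*w + 7*sqrt(2)*w - 48*sqrt(2) - 60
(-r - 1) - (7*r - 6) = 5 - 8*r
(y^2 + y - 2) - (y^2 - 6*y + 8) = 7*y - 10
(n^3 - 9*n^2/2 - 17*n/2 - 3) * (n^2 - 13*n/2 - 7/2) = n^5 - 11*n^4 + 69*n^3/4 + 68*n^2 + 197*n/4 + 21/2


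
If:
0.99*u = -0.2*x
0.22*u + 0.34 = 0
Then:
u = -1.55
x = 7.65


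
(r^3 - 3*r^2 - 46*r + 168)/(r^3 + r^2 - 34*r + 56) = (r - 6)/(r - 2)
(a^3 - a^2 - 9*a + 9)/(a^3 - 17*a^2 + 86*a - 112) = (a^3 - a^2 - 9*a + 9)/(a^3 - 17*a^2 + 86*a - 112)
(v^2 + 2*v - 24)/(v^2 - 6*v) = (v^2 + 2*v - 24)/(v*(v - 6))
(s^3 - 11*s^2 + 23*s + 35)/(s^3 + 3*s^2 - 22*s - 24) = (s^2 - 12*s + 35)/(s^2 + 2*s - 24)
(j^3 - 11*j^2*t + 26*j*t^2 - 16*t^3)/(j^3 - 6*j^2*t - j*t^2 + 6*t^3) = (-j^2 + 10*j*t - 16*t^2)/(-j^2 + 5*j*t + 6*t^2)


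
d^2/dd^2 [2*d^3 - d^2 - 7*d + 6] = 12*d - 2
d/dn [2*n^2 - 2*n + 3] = 4*n - 2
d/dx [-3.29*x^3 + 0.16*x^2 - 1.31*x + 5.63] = -9.87*x^2 + 0.32*x - 1.31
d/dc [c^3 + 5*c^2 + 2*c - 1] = 3*c^2 + 10*c + 2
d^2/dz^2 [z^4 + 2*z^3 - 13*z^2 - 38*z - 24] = 12*z^2 + 12*z - 26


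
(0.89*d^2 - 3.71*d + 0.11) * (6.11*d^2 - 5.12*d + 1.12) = 5.4379*d^4 - 27.2249*d^3 + 20.6641*d^2 - 4.7184*d + 0.1232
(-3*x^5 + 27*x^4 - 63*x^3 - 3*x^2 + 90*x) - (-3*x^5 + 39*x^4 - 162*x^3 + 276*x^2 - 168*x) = -12*x^4 + 99*x^3 - 279*x^2 + 258*x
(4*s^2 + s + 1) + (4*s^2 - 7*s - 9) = 8*s^2 - 6*s - 8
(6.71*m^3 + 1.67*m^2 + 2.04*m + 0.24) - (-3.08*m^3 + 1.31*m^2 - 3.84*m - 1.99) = 9.79*m^3 + 0.36*m^2 + 5.88*m + 2.23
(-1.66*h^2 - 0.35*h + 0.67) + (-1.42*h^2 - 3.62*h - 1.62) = -3.08*h^2 - 3.97*h - 0.95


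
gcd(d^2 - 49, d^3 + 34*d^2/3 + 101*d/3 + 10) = 1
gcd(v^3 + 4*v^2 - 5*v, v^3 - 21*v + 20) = v^2 + 4*v - 5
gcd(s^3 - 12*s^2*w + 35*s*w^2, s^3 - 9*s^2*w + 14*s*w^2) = s^2 - 7*s*w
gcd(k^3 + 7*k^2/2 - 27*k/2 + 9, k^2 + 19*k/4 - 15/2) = k + 6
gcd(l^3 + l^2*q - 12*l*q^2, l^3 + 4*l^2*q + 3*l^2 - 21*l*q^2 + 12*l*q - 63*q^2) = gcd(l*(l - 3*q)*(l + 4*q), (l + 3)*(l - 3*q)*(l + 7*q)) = -l + 3*q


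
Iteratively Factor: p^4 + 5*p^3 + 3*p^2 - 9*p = (p + 3)*(p^3 + 2*p^2 - 3*p) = (p + 3)^2*(p^2 - p) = p*(p + 3)^2*(p - 1)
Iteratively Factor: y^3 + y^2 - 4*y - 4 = (y + 2)*(y^2 - y - 2) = (y - 2)*(y + 2)*(y + 1)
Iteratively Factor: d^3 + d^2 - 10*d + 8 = (d + 4)*(d^2 - 3*d + 2) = (d - 2)*(d + 4)*(d - 1)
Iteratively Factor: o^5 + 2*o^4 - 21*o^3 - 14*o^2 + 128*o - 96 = (o - 1)*(o^4 + 3*o^3 - 18*o^2 - 32*o + 96) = (o - 2)*(o - 1)*(o^3 + 5*o^2 - 8*o - 48) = (o - 3)*(o - 2)*(o - 1)*(o^2 + 8*o + 16) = (o - 3)*(o - 2)*(o - 1)*(o + 4)*(o + 4)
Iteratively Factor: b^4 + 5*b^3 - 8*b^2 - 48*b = (b - 3)*(b^3 + 8*b^2 + 16*b) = (b - 3)*(b + 4)*(b^2 + 4*b) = b*(b - 3)*(b + 4)*(b + 4)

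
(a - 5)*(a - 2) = a^2 - 7*a + 10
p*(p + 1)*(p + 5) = p^3 + 6*p^2 + 5*p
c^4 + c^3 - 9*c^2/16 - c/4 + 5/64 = (c - 1/2)*(c - 1/4)*(c + 1/2)*(c + 5/4)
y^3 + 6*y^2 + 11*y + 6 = (y + 1)*(y + 2)*(y + 3)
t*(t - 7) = t^2 - 7*t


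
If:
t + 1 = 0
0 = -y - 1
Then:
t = -1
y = -1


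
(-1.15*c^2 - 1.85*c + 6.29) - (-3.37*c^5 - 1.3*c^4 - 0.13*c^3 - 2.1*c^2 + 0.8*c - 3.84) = 3.37*c^5 + 1.3*c^4 + 0.13*c^3 + 0.95*c^2 - 2.65*c + 10.13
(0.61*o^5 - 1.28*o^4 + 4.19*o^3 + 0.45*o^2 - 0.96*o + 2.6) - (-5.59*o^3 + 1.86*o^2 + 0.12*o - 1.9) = 0.61*o^5 - 1.28*o^4 + 9.78*o^3 - 1.41*o^2 - 1.08*o + 4.5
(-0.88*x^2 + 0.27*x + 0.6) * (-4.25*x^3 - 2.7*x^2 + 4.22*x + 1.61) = 3.74*x^5 + 1.2285*x^4 - 6.9926*x^3 - 1.8974*x^2 + 2.9667*x + 0.966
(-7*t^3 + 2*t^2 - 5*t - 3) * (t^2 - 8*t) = -7*t^5 + 58*t^4 - 21*t^3 + 37*t^2 + 24*t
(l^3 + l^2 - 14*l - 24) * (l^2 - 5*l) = l^5 - 4*l^4 - 19*l^3 + 46*l^2 + 120*l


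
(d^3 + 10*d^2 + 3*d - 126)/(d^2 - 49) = (d^2 + 3*d - 18)/(d - 7)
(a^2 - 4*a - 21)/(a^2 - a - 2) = (-a^2 + 4*a + 21)/(-a^2 + a + 2)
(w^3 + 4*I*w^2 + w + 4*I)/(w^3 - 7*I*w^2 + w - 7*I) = (w + 4*I)/(w - 7*I)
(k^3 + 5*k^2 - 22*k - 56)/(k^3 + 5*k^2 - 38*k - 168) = (k^2 - 2*k - 8)/(k^2 - 2*k - 24)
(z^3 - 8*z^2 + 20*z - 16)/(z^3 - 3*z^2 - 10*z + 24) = (z - 2)/(z + 3)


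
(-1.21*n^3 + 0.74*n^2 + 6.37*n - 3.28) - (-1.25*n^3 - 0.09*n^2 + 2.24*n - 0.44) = 0.04*n^3 + 0.83*n^2 + 4.13*n - 2.84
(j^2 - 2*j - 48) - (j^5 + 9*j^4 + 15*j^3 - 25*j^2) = -j^5 - 9*j^4 - 15*j^3 + 26*j^2 - 2*j - 48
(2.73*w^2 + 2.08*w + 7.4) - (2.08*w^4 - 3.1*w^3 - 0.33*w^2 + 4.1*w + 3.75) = -2.08*w^4 + 3.1*w^3 + 3.06*w^2 - 2.02*w + 3.65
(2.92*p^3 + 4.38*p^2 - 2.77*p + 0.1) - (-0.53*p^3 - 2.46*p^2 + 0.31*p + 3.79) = 3.45*p^3 + 6.84*p^2 - 3.08*p - 3.69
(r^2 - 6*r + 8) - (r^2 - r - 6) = 14 - 5*r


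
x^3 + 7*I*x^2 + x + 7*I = (x - I)*(x + I)*(x + 7*I)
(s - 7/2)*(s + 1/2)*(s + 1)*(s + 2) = s^4 - 35*s^2/4 - 45*s/4 - 7/2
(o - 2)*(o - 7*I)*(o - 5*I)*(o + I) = o^4 - 2*o^3 - 11*I*o^3 - 23*o^2 + 22*I*o^2 + 46*o - 35*I*o + 70*I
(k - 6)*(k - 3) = k^2 - 9*k + 18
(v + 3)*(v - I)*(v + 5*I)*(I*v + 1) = I*v^4 - 3*v^3 + 3*I*v^3 - 9*v^2 + 9*I*v^2 + 5*v + 27*I*v + 15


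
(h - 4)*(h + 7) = h^2 + 3*h - 28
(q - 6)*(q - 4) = q^2 - 10*q + 24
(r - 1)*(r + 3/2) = r^2 + r/2 - 3/2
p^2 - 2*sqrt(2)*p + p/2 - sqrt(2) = (p + 1/2)*(p - 2*sqrt(2))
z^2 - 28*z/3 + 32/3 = (z - 8)*(z - 4/3)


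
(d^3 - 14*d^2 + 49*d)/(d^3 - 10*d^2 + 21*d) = (d - 7)/(d - 3)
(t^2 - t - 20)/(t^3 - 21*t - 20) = 1/(t + 1)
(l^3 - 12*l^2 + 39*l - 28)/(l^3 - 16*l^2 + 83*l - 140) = (l - 1)/(l - 5)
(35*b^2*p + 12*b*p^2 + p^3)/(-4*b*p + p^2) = (35*b^2 + 12*b*p + p^2)/(-4*b + p)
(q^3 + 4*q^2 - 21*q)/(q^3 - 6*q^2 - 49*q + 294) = q*(q - 3)/(q^2 - 13*q + 42)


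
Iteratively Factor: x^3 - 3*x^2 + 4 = (x - 2)*(x^2 - x - 2) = (x - 2)^2*(x + 1)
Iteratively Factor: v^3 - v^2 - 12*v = (v)*(v^2 - v - 12) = v*(v - 4)*(v + 3)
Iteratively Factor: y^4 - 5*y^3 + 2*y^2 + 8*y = (y - 4)*(y^3 - y^2 - 2*y) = (y - 4)*(y + 1)*(y^2 - 2*y) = (y - 4)*(y - 2)*(y + 1)*(y)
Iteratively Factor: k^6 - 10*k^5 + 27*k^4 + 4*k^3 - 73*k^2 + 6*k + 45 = (k - 5)*(k^5 - 5*k^4 + 2*k^3 + 14*k^2 - 3*k - 9) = (k - 5)*(k - 3)*(k^4 - 2*k^3 - 4*k^2 + 2*k + 3) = (k - 5)*(k - 3)*(k - 1)*(k^3 - k^2 - 5*k - 3) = (k - 5)*(k - 3)^2*(k - 1)*(k^2 + 2*k + 1) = (k - 5)*(k - 3)^2*(k - 1)*(k + 1)*(k + 1)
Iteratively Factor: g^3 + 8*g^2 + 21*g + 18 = (g + 3)*(g^2 + 5*g + 6) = (g + 3)^2*(g + 2)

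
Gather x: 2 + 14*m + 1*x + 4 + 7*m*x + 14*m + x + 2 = 28*m + x*(7*m + 2) + 8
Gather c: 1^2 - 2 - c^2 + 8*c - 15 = -c^2 + 8*c - 16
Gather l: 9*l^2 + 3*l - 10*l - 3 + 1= 9*l^2 - 7*l - 2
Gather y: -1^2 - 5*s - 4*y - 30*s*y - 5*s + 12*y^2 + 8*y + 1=-10*s + 12*y^2 + y*(4 - 30*s)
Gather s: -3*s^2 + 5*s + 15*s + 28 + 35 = -3*s^2 + 20*s + 63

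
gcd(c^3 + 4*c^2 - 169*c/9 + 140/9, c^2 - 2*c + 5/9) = c - 5/3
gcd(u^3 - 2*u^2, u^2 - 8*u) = u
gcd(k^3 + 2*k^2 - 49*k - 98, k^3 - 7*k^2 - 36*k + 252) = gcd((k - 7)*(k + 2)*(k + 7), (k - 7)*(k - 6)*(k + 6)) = k - 7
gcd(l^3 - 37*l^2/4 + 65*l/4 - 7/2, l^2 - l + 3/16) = l - 1/4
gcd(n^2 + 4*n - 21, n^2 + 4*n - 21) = n^2 + 4*n - 21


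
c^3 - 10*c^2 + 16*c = c*(c - 8)*(c - 2)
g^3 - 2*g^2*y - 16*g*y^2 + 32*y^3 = (g - 4*y)*(g - 2*y)*(g + 4*y)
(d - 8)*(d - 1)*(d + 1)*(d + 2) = d^4 - 6*d^3 - 17*d^2 + 6*d + 16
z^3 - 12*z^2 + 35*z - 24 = (z - 8)*(z - 3)*(z - 1)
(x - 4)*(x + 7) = x^2 + 3*x - 28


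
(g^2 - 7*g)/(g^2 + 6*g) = (g - 7)/(g + 6)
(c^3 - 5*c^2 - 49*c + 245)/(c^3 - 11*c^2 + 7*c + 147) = (c^2 + 2*c - 35)/(c^2 - 4*c - 21)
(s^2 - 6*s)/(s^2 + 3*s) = (s - 6)/(s + 3)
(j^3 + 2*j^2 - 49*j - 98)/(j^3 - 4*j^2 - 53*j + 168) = (j^2 - 5*j - 14)/(j^2 - 11*j + 24)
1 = 1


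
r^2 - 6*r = r*(r - 6)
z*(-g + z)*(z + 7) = -g*z^2 - 7*g*z + z^3 + 7*z^2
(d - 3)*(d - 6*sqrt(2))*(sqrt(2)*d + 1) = sqrt(2)*d^3 - 11*d^2 - 3*sqrt(2)*d^2 - 6*sqrt(2)*d + 33*d + 18*sqrt(2)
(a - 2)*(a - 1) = a^2 - 3*a + 2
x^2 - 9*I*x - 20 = (x - 5*I)*(x - 4*I)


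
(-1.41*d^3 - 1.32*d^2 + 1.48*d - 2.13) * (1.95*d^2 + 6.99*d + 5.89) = -2.7495*d^5 - 12.4299*d^4 - 14.6457*d^3 - 1.5831*d^2 - 6.1715*d - 12.5457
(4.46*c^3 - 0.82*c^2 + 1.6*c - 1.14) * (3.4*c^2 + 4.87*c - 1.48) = 15.164*c^5 + 18.9322*c^4 - 5.1542*c^3 + 5.1296*c^2 - 7.9198*c + 1.6872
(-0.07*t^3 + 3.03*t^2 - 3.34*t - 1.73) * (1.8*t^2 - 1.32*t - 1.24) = -0.126*t^5 + 5.5464*t^4 - 9.9248*t^3 - 2.4624*t^2 + 6.4252*t + 2.1452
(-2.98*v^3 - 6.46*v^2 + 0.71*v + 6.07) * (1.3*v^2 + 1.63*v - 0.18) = -3.874*v^5 - 13.2554*v^4 - 9.0704*v^3 + 10.2111*v^2 + 9.7663*v - 1.0926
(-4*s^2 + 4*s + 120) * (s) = -4*s^3 + 4*s^2 + 120*s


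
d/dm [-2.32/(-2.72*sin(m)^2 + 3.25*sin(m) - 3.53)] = (7.54 - 12.6208*sin(m))*cos(m)/(2.72*sin(m)^2 - 3.25*sin(m) + 3.53)^2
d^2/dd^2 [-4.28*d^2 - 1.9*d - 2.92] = -8.56000000000000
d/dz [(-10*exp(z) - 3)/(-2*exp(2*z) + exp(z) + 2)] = (-(4*exp(z) - 1)*(10*exp(z) + 3) + 20*exp(2*z) - 10*exp(z) - 20)*exp(z)/(-2*exp(2*z) + exp(z) + 2)^2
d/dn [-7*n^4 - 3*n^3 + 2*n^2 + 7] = n*(-28*n^2 - 9*n + 4)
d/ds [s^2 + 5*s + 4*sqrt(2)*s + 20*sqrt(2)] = 2*s + 5 + 4*sqrt(2)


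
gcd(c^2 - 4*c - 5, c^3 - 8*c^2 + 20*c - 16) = 1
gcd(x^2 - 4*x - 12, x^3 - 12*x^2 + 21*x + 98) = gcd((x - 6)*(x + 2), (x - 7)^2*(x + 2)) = x + 2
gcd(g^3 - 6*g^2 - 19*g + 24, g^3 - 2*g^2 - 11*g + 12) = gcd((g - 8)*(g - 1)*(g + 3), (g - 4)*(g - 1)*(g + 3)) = g^2 + 2*g - 3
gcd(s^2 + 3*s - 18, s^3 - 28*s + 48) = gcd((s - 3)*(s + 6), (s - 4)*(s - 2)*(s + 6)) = s + 6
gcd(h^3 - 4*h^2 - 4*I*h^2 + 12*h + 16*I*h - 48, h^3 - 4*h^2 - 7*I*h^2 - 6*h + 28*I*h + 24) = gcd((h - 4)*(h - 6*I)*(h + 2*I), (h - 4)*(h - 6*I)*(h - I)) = h^2 + h*(-4 - 6*I) + 24*I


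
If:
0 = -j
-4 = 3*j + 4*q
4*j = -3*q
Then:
No Solution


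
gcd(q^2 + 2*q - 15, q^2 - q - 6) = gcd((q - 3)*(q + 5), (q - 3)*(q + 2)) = q - 3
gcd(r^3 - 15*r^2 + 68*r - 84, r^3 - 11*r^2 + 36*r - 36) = r^2 - 8*r + 12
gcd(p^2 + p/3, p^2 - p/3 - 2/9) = p + 1/3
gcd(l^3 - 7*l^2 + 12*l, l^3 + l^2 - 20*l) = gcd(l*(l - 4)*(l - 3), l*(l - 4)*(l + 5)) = l^2 - 4*l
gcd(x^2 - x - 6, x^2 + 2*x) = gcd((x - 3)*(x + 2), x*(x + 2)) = x + 2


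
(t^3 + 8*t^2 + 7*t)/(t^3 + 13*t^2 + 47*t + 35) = t/(t + 5)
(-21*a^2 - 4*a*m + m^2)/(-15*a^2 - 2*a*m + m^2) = (7*a - m)/(5*a - m)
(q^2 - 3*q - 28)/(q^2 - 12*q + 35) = (q + 4)/(q - 5)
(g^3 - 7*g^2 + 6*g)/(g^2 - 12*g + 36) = g*(g - 1)/(g - 6)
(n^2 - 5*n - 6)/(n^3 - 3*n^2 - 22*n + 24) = (n + 1)/(n^2 + 3*n - 4)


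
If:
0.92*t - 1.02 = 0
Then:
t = 1.11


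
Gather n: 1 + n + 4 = n + 5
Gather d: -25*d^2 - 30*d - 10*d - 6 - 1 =-25*d^2 - 40*d - 7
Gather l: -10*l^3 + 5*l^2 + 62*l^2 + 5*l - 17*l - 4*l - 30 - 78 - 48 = -10*l^3 + 67*l^2 - 16*l - 156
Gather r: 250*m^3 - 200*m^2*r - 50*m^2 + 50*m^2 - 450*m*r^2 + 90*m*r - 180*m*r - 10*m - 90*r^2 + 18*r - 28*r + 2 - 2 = 250*m^3 - 10*m + r^2*(-450*m - 90) + r*(-200*m^2 - 90*m - 10)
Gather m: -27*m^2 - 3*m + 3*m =-27*m^2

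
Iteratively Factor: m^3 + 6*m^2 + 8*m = (m + 4)*(m^2 + 2*m) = m*(m + 4)*(m + 2)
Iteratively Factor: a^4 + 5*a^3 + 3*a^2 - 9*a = (a + 3)*(a^3 + 2*a^2 - 3*a) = (a + 3)^2*(a^2 - a) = a*(a + 3)^2*(a - 1)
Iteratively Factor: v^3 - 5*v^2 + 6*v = (v - 2)*(v^2 - 3*v) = v*(v - 2)*(v - 3)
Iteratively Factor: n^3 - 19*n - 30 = (n + 3)*(n^2 - 3*n - 10) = (n - 5)*(n + 3)*(n + 2)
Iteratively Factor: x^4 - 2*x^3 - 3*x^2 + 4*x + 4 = (x + 1)*(x^3 - 3*x^2 + 4) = (x - 2)*(x + 1)*(x^2 - x - 2) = (x - 2)*(x + 1)^2*(x - 2)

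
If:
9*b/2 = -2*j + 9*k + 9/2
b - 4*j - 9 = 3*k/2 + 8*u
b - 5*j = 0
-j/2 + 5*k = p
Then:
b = -480*u/37 - 495/37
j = -96*u/37 - 99/37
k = -784*u/111 - 288/37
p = -3776*u/111 - 2781/74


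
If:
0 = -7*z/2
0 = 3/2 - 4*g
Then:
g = 3/8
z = 0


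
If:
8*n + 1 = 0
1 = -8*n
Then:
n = -1/8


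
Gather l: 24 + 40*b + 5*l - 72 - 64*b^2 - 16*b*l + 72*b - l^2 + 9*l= -64*b^2 + 112*b - l^2 + l*(14 - 16*b) - 48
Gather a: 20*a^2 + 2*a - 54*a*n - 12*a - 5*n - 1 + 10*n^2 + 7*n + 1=20*a^2 + a*(-54*n - 10) + 10*n^2 + 2*n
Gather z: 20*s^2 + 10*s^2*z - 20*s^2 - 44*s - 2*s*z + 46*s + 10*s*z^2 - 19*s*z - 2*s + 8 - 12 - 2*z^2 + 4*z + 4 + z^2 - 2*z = z^2*(10*s - 1) + z*(10*s^2 - 21*s + 2)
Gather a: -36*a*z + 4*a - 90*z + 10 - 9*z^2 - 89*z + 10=a*(4 - 36*z) - 9*z^2 - 179*z + 20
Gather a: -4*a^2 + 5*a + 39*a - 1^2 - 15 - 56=-4*a^2 + 44*a - 72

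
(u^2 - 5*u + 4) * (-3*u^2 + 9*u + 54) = -3*u^4 + 24*u^3 - 3*u^2 - 234*u + 216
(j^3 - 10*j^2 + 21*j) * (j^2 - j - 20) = j^5 - 11*j^4 + 11*j^3 + 179*j^2 - 420*j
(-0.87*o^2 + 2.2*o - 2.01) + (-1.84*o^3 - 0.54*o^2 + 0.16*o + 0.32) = -1.84*o^3 - 1.41*o^2 + 2.36*o - 1.69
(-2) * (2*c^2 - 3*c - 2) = -4*c^2 + 6*c + 4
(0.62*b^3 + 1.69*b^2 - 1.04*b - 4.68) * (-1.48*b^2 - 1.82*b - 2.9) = -0.9176*b^5 - 3.6296*b^4 - 3.3346*b^3 + 3.9182*b^2 + 11.5336*b + 13.572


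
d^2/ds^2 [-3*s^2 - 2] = -6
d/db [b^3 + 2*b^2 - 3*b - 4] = 3*b^2 + 4*b - 3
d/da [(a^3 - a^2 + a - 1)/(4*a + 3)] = (8*a^3 + 5*a^2 - 6*a + 7)/(16*a^2 + 24*a + 9)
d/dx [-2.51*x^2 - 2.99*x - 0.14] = -5.02*x - 2.99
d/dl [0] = 0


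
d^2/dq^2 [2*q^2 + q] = 4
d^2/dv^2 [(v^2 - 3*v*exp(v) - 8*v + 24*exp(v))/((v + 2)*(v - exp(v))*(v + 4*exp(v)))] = (2*(1 - exp(v))^2*(v + 2)^2*(v + 4*exp(v))^2*(v^2 - 3*v*exp(v) - 8*v + 24*exp(v)) + 2*(1 - exp(v))*(v + 2)^2*(v - exp(v))*(v + 4*exp(v))*(4*exp(v) + 1)*(v^2 - 3*v*exp(v) - 8*v + 24*exp(v)) + 2*(1 - exp(v))*(v + 2)*(v - exp(v))*(v + 4*exp(v))^2*(v^2 - 3*v*exp(v) - 8*v + 24*exp(v)) + (v + 2)^2*(v - exp(v))^2*(v + 4*exp(v))^2*(-3*v*exp(v) + 18*exp(v) + 2) + 2*(v + 2)^2*(v - exp(v))^2*(v + 4*exp(v))*((4*exp(v) + 1)*(3*v*exp(v) - 2*v - 21*exp(v) + 8) + 2*(-v^2 + 3*v*exp(v) + 8*v - 24*exp(v))*exp(v)) + 2*(v + 2)^2*(v - exp(v))^2*(4*exp(v) + 1)^2*(v^2 - 3*v*exp(v) - 8*v + 24*exp(v)) + (v + 2)^2*(v - exp(v))*(v + 4*exp(v))^2*(2*(1 - exp(v))*(3*v*exp(v) - 2*v - 21*exp(v) + 8) + (v^2 - 3*v*exp(v) - 8*v + 24*exp(v))*exp(v)) + 2*(v + 2)*(v - exp(v))^2*(v + 4*exp(v))^2*(3*v*exp(v) - 2*v - 21*exp(v) + 8) + 2*(v + 2)*(v - exp(v))^2*(v + 4*exp(v))*(4*exp(v) + 1)*(v^2 - 3*v*exp(v) - 8*v + 24*exp(v)) + 2*(v - exp(v))^2*(v + 4*exp(v))^2*(v^2 - 3*v*exp(v) - 8*v + 24*exp(v)))/((v + 2)^3*(v - exp(v))^3*(v + 4*exp(v))^3)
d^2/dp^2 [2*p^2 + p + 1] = 4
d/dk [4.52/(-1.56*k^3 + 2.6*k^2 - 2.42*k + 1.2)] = (21.1536*k^2 - 23.504*k + 10.9384)/(1.56*k^3 - 2.6*k^2 + 2.42*k - 1.2)^2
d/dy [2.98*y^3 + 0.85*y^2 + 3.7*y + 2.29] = 8.94*y^2 + 1.7*y + 3.7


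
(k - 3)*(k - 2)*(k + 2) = k^3 - 3*k^2 - 4*k + 12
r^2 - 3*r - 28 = (r - 7)*(r + 4)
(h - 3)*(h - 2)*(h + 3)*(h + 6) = h^4 + 4*h^3 - 21*h^2 - 36*h + 108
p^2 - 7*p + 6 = (p - 6)*(p - 1)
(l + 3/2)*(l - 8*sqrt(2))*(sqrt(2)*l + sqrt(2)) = sqrt(2)*l^3 - 16*l^2 + 5*sqrt(2)*l^2/2 - 40*l + 3*sqrt(2)*l/2 - 24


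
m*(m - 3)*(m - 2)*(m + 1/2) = m^4 - 9*m^3/2 + 7*m^2/2 + 3*m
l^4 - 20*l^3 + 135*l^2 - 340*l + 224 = (l - 8)*(l - 7)*(l - 4)*(l - 1)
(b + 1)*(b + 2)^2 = b^3 + 5*b^2 + 8*b + 4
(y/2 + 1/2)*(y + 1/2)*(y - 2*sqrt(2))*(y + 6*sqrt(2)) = y^4/2 + 3*y^3/4 + 2*sqrt(2)*y^3 - 47*y^2/4 + 3*sqrt(2)*y^2 - 18*y + sqrt(2)*y - 6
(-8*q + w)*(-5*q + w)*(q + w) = 40*q^3 + 27*q^2*w - 12*q*w^2 + w^3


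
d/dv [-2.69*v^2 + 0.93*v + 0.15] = 0.93 - 5.38*v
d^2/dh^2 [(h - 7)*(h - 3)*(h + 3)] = 6*h - 14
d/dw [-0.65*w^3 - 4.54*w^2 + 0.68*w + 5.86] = -1.95*w^2 - 9.08*w + 0.68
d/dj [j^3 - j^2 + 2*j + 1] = 3*j^2 - 2*j + 2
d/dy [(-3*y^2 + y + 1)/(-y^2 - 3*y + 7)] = 10*(y^2 - 4*y + 1)/(y^4 + 6*y^3 - 5*y^2 - 42*y + 49)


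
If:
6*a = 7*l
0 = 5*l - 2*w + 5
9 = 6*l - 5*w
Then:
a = -301/78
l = -43/13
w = -75/13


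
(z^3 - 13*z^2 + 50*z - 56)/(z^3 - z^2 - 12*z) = (z^2 - 9*z + 14)/(z*(z + 3))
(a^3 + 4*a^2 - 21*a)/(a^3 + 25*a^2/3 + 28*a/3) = 3*(a - 3)/(3*a + 4)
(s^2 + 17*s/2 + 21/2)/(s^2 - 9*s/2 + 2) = (2*s^2 + 17*s + 21)/(2*s^2 - 9*s + 4)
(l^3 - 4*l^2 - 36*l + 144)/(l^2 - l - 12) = (l^2 - 36)/(l + 3)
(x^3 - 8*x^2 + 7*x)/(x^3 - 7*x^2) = (x - 1)/x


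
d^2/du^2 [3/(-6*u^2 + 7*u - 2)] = 6*(36*u^2 - 42*u - (12*u - 7)^2 + 12)/(6*u^2 - 7*u + 2)^3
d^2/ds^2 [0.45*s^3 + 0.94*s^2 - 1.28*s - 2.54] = 2.7*s + 1.88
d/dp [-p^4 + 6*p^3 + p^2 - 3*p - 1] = -4*p^3 + 18*p^2 + 2*p - 3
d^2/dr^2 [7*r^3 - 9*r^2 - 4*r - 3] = 42*r - 18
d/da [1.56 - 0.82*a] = -0.820000000000000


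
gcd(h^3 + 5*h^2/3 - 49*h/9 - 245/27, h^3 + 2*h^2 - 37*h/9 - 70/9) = h^2 + 4*h + 35/9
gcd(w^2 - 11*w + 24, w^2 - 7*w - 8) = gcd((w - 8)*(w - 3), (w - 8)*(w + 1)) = w - 8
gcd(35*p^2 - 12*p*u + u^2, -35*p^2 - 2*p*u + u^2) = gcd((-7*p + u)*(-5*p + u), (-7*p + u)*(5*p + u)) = 7*p - u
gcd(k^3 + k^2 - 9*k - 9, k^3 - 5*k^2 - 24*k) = k + 3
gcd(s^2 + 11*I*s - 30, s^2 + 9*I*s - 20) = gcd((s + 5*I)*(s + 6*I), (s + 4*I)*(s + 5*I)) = s + 5*I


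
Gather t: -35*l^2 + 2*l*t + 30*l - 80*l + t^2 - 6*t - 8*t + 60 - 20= -35*l^2 - 50*l + t^2 + t*(2*l - 14) + 40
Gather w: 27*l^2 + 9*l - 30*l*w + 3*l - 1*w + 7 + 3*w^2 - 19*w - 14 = 27*l^2 + 12*l + 3*w^2 + w*(-30*l - 20) - 7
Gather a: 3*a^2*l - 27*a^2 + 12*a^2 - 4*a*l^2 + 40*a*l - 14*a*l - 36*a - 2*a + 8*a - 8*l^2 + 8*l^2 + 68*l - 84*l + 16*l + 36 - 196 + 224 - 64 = a^2*(3*l - 15) + a*(-4*l^2 + 26*l - 30)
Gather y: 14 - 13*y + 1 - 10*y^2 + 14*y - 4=-10*y^2 + y + 11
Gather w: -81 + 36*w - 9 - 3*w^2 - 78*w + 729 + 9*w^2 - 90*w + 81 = 6*w^2 - 132*w + 720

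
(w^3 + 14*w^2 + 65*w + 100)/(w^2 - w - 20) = (w^2 + 10*w + 25)/(w - 5)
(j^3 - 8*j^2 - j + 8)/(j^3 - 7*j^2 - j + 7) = (j - 8)/(j - 7)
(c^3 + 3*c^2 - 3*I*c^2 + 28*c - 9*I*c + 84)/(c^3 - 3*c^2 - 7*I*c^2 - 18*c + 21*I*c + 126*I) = (c + 4*I)/(c - 6)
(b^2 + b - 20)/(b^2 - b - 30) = (b - 4)/(b - 6)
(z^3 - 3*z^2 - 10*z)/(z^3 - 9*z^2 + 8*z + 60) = z/(z - 6)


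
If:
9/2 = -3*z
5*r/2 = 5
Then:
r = 2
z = -3/2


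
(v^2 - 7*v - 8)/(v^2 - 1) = (v - 8)/(v - 1)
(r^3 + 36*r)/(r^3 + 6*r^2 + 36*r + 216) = r/(r + 6)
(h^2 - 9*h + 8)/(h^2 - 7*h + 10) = (h^2 - 9*h + 8)/(h^2 - 7*h + 10)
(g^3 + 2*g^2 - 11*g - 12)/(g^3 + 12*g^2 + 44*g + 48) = (g^2 - 2*g - 3)/(g^2 + 8*g + 12)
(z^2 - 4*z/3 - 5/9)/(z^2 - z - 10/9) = (3*z + 1)/(3*z + 2)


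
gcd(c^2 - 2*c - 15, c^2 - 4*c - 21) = c + 3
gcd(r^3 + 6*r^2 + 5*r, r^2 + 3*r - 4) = 1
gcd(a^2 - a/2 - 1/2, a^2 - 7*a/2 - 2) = a + 1/2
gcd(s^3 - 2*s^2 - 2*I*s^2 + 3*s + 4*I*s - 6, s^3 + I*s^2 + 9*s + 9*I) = s^2 - 2*I*s + 3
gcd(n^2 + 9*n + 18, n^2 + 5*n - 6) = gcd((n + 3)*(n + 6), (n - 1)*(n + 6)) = n + 6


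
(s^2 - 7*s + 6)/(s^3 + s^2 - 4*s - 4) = (s^2 - 7*s + 6)/(s^3 + s^2 - 4*s - 4)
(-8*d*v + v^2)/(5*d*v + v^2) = (-8*d + v)/(5*d + v)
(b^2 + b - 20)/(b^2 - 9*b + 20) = (b + 5)/(b - 5)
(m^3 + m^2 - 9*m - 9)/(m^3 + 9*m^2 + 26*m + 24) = (m^2 - 2*m - 3)/(m^2 + 6*m + 8)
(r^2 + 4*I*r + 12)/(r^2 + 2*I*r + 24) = (r - 2*I)/(r - 4*I)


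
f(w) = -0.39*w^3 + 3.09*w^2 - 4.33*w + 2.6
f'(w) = -1.17*w^2 + 6.18*w - 4.33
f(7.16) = -13.15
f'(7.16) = -20.06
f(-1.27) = 13.88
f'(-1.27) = -14.07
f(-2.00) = 26.74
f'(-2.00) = -21.37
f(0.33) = 1.49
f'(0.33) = -2.42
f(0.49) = 1.17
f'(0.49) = -1.58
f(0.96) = 0.95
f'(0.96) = 0.52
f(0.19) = 1.89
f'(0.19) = -3.20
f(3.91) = 9.60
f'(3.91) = 1.95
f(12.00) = -278.32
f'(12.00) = -98.65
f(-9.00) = 576.17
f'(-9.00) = -154.72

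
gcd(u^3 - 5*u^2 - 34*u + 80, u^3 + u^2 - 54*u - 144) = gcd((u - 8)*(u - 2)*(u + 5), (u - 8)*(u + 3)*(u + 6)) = u - 8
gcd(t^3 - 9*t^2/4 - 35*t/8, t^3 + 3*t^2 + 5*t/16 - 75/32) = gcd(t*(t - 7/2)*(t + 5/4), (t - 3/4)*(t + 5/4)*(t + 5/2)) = t + 5/4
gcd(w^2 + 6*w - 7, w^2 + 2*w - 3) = w - 1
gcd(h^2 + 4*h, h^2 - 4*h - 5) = 1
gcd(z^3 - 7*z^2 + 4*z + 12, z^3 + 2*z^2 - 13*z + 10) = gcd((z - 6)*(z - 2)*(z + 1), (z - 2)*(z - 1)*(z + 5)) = z - 2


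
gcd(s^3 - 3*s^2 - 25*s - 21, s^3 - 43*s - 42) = s^2 - 6*s - 7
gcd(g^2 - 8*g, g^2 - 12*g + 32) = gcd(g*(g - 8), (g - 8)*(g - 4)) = g - 8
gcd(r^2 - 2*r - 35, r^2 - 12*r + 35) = r - 7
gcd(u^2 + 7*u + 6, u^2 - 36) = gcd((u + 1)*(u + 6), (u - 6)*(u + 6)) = u + 6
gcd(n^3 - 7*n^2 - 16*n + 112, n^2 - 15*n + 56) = n - 7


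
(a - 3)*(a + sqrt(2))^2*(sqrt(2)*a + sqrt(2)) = sqrt(2)*a^4 - 2*sqrt(2)*a^3 + 4*a^3 - 8*a^2 - sqrt(2)*a^2 - 12*a - 4*sqrt(2)*a - 6*sqrt(2)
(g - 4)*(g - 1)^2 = g^3 - 6*g^2 + 9*g - 4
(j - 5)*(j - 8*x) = j^2 - 8*j*x - 5*j + 40*x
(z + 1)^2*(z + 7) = z^3 + 9*z^2 + 15*z + 7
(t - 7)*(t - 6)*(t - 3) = t^3 - 16*t^2 + 81*t - 126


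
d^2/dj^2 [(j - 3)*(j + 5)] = 2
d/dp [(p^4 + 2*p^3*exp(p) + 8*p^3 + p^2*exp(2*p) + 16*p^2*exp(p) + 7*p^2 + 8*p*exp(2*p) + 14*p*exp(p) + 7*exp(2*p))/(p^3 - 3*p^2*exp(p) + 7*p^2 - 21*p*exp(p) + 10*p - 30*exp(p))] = (2*(p^3 - 3*p^2*exp(p) + 7*p^2 - 21*p*exp(p) + 10*p - 30*exp(p))*(p^3*exp(p) + 2*p^3 + p^2*exp(2*p) + 11*p^2*exp(p) + 12*p^2 + 9*p*exp(2*p) + 23*p*exp(p) + 7*p + 11*exp(2*p) + 7*exp(p)) + (3*p^2*exp(p) - 3*p^2 + 27*p*exp(p) - 14*p + 51*exp(p) - 10)*(p^4 + 2*p^3*exp(p) + 8*p^3 + p^2*exp(2*p) + 16*p^2*exp(p) + 7*p^2 + 8*p*exp(2*p) + 14*p*exp(p) + 7*exp(2*p)))/(p^3 - 3*p^2*exp(p) + 7*p^2 - 21*p*exp(p) + 10*p - 30*exp(p))^2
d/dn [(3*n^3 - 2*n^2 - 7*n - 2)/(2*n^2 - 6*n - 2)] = (3*n^4 - 18*n^3 + 4*n^2 + 8*n + 1)/(2*(n^4 - 6*n^3 + 7*n^2 + 6*n + 1))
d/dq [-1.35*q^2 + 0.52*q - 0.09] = 0.52 - 2.7*q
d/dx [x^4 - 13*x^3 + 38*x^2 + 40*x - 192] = 4*x^3 - 39*x^2 + 76*x + 40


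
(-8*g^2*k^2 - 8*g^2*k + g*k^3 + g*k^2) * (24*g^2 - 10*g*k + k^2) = -192*g^4*k^2 - 192*g^4*k + 104*g^3*k^3 + 104*g^3*k^2 - 18*g^2*k^4 - 18*g^2*k^3 + g*k^5 + g*k^4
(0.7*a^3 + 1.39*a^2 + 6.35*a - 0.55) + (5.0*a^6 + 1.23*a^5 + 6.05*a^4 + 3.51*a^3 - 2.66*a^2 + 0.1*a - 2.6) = 5.0*a^6 + 1.23*a^5 + 6.05*a^4 + 4.21*a^3 - 1.27*a^2 + 6.45*a - 3.15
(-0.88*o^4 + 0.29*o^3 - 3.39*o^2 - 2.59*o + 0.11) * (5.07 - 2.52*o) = 2.2176*o^5 - 5.1924*o^4 + 10.0131*o^3 - 10.6605*o^2 - 13.4085*o + 0.5577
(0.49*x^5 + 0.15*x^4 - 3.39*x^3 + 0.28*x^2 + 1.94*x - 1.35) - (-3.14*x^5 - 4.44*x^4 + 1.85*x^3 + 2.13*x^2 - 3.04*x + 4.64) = 3.63*x^5 + 4.59*x^4 - 5.24*x^3 - 1.85*x^2 + 4.98*x - 5.99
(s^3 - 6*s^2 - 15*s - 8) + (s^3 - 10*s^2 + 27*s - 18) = 2*s^3 - 16*s^2 + 12*s - 26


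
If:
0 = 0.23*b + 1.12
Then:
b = -4.87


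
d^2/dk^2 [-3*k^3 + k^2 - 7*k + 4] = 2 - 18*k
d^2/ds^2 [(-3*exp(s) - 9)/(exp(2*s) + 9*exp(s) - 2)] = 3*(-exp(4*s) - 3*exp(3*s) - 93*exp(2*s) - 285*exp(s) - 58)*exp(s)/(exp(6*s) + 27*exp(5*s) + 237*exp(4*s) + 621*exp(3*s) - 474*exp(2*s) + 108*exp(s) - 8)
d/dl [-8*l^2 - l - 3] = -16*l - 1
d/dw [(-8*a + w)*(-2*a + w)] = -10*a + 2*w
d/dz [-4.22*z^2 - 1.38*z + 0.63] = -8.44*z - 1.38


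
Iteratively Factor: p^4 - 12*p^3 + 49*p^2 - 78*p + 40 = (p - 2)*(p^3 - 10*p^2 + 29*p - 20) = (p - 2)*(p - 1)*(p^2 - 9*p + 20) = (p - 4)*(p - 2)*(p - 1)*(p - 5)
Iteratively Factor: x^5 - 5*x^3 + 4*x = (x + 1)*(x^4 - x^3 - 4*x^2 + 4*x) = (x + 1)*(x + 2)*(x^3 - 3*x^2 + 2*x) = x*(x + 1)*(x + 2)*(x^2 - 3*x + 2) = x*(x - 2)*(x + 1)*(x + 2)*(x - 1)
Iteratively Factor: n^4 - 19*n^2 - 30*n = (n + 2)*(n^3 - 2*n^2 - 15*n) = (n - 5)*(n + 2)*(n^2 + 3*n) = n*(n - 5)*(n + 2)*(n + 3)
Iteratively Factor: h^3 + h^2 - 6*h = (h + 3)*(h^2 - 2*h) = (h - 2)*(h + 3)*(h)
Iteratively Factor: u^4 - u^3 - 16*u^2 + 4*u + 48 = (u - 2)*(u^3 + u^2 - 14*u - 24) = (u - 2)*(u + 2)*(u^2 - u - 12) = (u - 4)*(u - 2)*(u + 2)*(u + 3)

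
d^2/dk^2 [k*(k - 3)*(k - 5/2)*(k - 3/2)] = 12*k^2 - 42*k + 63/2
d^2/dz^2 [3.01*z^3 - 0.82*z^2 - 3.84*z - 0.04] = 18.06*z - 1.64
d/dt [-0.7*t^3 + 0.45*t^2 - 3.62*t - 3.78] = -2.1*t^2 + 0.9*t - 3.62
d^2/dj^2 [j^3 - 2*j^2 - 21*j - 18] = 6*j - 4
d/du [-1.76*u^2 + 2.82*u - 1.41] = 2.82 - 3.52*u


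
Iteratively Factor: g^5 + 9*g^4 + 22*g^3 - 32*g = (g - 1)*(g^4 + 10*g^3 + 32*g^2 + 32*g) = g*(g - 1)*(g^3 + 10*g^2 + 32*g + 32) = g*(g - 1)*(g + 4)*(g^2 + 6*g + 8) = g*(g - 1)*(g + 4)^2*(g + 2)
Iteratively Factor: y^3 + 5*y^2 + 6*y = (y + 3)*(y^2 + 2*y) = (y + 2)*(y + 3)*(y)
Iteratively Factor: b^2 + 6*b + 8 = (b + 2)*(b + 4)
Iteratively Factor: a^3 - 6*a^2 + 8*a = (a - 2)*(a^2 - 4*a) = a*(a - 2)*(a - 4)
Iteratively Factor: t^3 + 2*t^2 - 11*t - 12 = (t + 4)*(t^2 - 2*t - 3) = (t + 1)*(t + 4)*(t - 3)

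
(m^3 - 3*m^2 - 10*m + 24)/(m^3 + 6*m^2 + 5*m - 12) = (m^2 - 6*m + 8)/(m^2 + 3*m - 4)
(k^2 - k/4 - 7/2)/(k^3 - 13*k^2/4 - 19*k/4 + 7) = (k - 2)/(k^2 - 5*k + 4)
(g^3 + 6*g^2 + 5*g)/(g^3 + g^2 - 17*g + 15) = g*(g + 1)/(g^2 - 4*g + 3)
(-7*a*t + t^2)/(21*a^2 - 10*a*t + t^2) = t/(-3*a + t)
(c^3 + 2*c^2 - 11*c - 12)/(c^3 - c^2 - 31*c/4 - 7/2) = 4*(-c^3 - 2*c^2 + 11*c + 12)/(-4*c^3 + 4*c^2 + 31*c + 14)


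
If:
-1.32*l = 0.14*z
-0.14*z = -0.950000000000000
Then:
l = -0.72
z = 6.79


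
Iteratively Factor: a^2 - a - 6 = (a - 3)*(a + 2)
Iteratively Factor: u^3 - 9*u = (u + 3)*(u^2 - 3*u) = u*(u + 3)*(u - 3)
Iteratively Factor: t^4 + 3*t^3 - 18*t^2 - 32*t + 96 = (t + 4)*(t^3 - t^2 - 14*t + 24) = (t - 2)*(t + 4)*(t^2 + t - 12) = (t - 2)*(t + 4)^2*(t - 3)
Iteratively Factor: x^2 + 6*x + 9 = (x + 3)*(x + 3)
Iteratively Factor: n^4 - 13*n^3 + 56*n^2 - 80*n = (n)*(n^3 - 13*n^2 + 56*n - 80) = n*(n - 4)*(n^2 - 9*n + 20) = n*(n - 5)*(n - 4)*(n - 4)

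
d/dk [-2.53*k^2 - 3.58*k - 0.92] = -5.06*k - 3.58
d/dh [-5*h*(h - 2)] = 10 - 10*h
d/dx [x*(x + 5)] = 2*x + 5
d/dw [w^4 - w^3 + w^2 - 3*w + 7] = 4*w^3 - 3*w^2 + 2*w - 3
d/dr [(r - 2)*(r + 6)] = 2*r + 4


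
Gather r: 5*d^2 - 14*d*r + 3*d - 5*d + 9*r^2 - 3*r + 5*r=5*d^2 - 2*d + 9*r^2 + r*(2 - 14*d)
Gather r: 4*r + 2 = 4*r + 2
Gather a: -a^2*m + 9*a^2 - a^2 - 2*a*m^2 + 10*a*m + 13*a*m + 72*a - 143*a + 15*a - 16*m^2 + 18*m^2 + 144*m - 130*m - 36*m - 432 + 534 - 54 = a^2*(8 - m) + a*(-2*m^2 + 23*m - 56) + 2*m^2 - 22*m + 48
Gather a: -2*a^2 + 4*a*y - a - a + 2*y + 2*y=-2*a^2 + a*(4*y - 2) + 4*y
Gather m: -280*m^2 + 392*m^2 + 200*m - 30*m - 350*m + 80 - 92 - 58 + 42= 112*m^2 - 180*m - 28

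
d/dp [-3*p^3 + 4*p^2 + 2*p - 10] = -9*p^2 + 8*p + 2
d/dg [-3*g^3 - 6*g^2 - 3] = 3*g*(-3*g - 4)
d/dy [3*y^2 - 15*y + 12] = 6*y - 15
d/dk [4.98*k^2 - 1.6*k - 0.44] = 9.96*k - 1.6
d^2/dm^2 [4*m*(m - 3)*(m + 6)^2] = 24*m*(2*m + 9)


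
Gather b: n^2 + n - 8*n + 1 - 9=n^2 - 7*n - 8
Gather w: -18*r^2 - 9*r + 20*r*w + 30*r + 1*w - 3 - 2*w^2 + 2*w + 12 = -18*r^2 + 21*r - 2*w^2 + w*(20*r + 3) + 9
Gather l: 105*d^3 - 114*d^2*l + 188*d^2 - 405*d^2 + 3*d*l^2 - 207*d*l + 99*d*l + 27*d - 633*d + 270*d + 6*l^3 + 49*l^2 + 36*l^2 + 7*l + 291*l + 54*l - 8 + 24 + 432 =105*d^3 - 217*d^2 - 336*d + 6*l^3 + l^2*(3*d + 85) + l*(-114*d^2 - 108*d + 352) + 448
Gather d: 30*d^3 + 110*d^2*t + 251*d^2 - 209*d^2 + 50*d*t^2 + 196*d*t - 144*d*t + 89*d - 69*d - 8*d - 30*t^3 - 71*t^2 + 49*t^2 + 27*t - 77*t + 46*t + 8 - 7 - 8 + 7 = 30*d^3 + d^2*(110*t + 42) + d*(50*t^2 + 52*t + 12) - 30*t^3 - 22*t^2 - 4*t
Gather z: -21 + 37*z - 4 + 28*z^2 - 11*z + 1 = 28*z^2 + 26*z - 24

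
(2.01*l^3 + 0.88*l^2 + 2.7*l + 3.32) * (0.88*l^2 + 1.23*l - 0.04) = 1.7688*l^5 + 3.2467*l^4 + 3.378*l^3 + 6.2074*l^2 + 3.9756*l - 0.1328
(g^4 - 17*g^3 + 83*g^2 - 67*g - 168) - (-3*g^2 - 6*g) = g^4 - 17*g^3 + 86*g^2 - 61*g - 168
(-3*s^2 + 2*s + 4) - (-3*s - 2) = -3*s^2 + 5*s + 6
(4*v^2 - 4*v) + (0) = 4*v^2 - 4*v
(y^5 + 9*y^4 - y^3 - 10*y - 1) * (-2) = -2*y^5 - 18*y^4 + 2*y^3 + 20*y + 2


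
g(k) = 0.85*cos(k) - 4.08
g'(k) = -0.85*sin(k)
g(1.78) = -4.26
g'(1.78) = -0.83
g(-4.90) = -3.92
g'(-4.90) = -0.84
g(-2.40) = -4.71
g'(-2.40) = 0.57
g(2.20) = -4.58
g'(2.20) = -0.69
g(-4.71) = -4.08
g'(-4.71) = -0.85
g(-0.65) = -3.40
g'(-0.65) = 0.51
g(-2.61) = -4.81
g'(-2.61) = 0.43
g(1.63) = -4.13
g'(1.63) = -0.85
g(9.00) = -4.85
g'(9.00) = -0.35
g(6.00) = -3.26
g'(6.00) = 0.24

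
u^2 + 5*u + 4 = (u + 1)*(u + 4)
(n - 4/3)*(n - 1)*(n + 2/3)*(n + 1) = n^4 - 2*n^3/3 - 17*n^2/9 + 2*n/3 + 8/9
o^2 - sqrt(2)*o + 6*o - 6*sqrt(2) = (o + 6)*(o - sqrt(2))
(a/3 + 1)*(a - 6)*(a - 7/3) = a^3/3 - 16*a^2/9 - 11*a/3 + 14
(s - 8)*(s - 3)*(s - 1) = s^3 - 12*s^2 + 35*s - 24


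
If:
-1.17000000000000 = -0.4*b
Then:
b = 2.92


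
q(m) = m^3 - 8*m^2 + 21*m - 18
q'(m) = 3*m^2 - 16*m + 21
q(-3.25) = -205.08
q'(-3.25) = 104.69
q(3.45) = 0.29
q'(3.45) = 1.51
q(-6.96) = -888.85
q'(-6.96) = 277.68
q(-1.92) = -94.89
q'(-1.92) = 62.78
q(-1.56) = -74.03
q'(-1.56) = 53.26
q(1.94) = -0.07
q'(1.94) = 1.25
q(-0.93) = -45.25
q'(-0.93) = 38.47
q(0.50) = -9.38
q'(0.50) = 13.75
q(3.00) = 0.00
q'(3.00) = 0.00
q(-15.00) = -5508.00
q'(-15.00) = 936.00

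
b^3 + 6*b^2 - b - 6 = (b - 1)*(b + 1)*(b + 6)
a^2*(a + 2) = a^3 + 2*a^2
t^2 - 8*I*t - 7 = (t - 7*I)*(t - I)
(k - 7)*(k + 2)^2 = k^3 - 3*k^2 - 24*k - 28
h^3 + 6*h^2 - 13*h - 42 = (h - 3)*(h + 2)*(h + 7)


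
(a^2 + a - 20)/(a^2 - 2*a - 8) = (a + 5)/(a + 2)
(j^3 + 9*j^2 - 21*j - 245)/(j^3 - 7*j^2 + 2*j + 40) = (j^2 + 14*j + 49)/(j^2 - 2*j - 8)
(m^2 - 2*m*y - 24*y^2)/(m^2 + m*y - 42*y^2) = (m + 4*y)/(m + 7*y)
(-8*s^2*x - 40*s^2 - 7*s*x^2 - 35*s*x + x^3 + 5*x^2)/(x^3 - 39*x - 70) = (-8*s^2 - 7*s*x + x^2)/(x^2 - 5*x - 14)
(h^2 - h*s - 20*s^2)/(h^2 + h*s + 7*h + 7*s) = (h^2 - h*s - 20*s^2)/(h^2 + h*s + 7*h + 7*s)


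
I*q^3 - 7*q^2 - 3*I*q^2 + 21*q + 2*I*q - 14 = (q - 2)*(q + 7*I)*(I*q - I)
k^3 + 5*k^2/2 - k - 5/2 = (k - 1)*(k + 1)*(k + 5/2)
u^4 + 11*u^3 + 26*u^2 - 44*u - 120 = (u - 2)*(u + 2)*(u + 5)*(u + 6)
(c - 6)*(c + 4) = c^2 - 2*c - 24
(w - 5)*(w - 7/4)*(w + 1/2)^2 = w^4 - 23*w^3/4 + 9*w^2/4 + 113*w/16 + 35/16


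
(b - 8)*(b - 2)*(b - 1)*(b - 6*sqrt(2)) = b^4 - 11*b^3 - 6*sqrt(2)*b^3 + 26*b^2 + 66*sqrt(2)*b^2 - 156*sqrt(2)*b - 16*b + 96*sqrt(2)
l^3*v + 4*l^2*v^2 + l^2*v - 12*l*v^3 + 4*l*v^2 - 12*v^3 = (l - 2*v)*(l + 6*v)*(l*v + v)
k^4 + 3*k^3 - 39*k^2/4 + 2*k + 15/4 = (k - 3/2)*(k - 1)*(k + 1/2)*(k + 5)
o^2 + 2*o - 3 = (o - 1)*(o + 3)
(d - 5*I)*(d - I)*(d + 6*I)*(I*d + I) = I*d^4 + I*d^3 + 31*I*d^2 + 30*d + 31*I*d + 30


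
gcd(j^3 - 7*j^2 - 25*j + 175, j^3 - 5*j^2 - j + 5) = j - 5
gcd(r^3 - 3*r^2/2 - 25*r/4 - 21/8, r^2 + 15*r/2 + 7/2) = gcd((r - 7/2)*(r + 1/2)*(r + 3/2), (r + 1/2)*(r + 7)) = r + 1/2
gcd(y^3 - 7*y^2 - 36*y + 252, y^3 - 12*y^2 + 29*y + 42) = y^2 - 13*y + 42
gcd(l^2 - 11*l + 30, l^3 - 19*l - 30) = l - 5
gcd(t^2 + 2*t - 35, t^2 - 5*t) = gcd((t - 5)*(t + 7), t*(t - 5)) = t - 5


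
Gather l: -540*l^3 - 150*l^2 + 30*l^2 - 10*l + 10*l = -540*l^3 - 120*l^2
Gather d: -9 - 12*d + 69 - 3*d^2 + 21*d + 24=-3*d^2 + 9*d + 84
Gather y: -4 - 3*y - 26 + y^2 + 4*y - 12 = y^2 + y - 42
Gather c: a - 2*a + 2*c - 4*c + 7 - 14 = -a - 2*c - 7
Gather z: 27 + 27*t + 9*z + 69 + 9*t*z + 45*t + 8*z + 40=72*t + z*(9*t + 17) + 136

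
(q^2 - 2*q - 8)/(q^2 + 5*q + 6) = (q - 4)/(q + 3)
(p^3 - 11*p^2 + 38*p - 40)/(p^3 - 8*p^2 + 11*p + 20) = (p - 2)/(p + 1)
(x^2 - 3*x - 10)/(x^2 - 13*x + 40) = (x + 2)/(x - 8)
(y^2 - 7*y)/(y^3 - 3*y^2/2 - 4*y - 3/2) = 2*y*(7 - y)/(-2*y^3 + 3*y^2 + 8*y + 3)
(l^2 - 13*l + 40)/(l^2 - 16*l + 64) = (l - 5)/(l - 8)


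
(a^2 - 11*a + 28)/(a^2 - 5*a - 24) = (-a^2 + 11*a - 28)/(-a^2 + 5*a + 24)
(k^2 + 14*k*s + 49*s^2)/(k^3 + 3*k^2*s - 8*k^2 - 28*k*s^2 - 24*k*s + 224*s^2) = (-k - 7*s)/(-k^2 + 4*k*s + 8*k - 32*s)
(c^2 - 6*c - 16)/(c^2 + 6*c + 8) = (c - 8)/(c + 4)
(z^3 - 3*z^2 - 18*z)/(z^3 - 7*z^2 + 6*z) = (z + 3)/(z - 1)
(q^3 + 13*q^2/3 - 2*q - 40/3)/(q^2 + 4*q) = q + 1/3 - 10/(3*q)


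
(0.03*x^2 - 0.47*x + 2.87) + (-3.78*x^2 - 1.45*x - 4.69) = -3.75*x^2 - 1.92*x - 1.82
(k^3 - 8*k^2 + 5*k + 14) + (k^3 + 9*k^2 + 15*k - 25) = 2*k^3 + k^2 + 20*k - 11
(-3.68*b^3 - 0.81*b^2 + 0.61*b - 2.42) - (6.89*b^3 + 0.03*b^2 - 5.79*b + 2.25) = -10.57*b^3 - 0.84*b^2 + 6.4*b - 4.67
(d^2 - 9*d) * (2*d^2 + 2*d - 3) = 2*d^4 - 16*d^3 - 21*d^2 + 27*d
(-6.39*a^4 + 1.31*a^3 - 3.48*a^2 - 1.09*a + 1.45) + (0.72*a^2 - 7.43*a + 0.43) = -6.39*a^4 + 1.31*a^3 - 2.76*a^2 - 8.52*a + 1.88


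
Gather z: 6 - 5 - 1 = 0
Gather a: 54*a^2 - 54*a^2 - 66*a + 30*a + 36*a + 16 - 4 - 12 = 0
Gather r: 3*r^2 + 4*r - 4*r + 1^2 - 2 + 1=3*r^2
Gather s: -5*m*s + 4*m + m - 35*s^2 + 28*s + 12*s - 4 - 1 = 5*m - 35*s^2 + s*(40 - 5*m) - 5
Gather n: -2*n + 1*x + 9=-2*n + x + 9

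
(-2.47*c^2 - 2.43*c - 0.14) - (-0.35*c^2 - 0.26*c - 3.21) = -2.12*c^2 - 2.17*c + 3.07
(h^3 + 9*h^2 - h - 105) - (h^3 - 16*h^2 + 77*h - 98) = 25*h^2 - 78*h - 7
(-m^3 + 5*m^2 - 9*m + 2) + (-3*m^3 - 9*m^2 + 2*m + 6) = -4*m^3 - 4*m^2 - 7*m + 8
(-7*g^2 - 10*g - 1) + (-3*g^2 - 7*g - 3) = -10*g^2 - 17*g - 4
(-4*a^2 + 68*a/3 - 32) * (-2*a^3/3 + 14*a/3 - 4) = 8*a^5/3 - 136*a^4/9 + 8*a^3/3 + 1096*a^2/9 - 240*a + 128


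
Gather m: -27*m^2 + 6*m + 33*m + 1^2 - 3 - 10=-27*m^2 + 39*m - 12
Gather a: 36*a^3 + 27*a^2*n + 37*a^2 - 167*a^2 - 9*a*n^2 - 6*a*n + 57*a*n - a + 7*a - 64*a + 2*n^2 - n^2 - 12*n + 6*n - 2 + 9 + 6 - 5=36*a^3 + a^2*(27*n - 130) + a*(-9*n^2 + 51*n - 58) + n^2 - 6*n + 8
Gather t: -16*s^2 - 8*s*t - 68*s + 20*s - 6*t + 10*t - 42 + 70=-16*s^2 - 48*s + t*(4 - 8*s) + 28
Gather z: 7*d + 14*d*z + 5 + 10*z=7*d + z*(14*d + 10) + 5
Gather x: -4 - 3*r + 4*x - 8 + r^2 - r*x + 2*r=r^2 - r + x*(4 - r) - 12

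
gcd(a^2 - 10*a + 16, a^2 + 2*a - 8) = a - 2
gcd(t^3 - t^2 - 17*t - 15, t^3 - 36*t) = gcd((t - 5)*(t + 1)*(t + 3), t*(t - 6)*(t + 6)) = 1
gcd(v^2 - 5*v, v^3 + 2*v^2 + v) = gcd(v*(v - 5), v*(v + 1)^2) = v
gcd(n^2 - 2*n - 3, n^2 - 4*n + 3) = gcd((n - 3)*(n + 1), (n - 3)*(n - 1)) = n - 3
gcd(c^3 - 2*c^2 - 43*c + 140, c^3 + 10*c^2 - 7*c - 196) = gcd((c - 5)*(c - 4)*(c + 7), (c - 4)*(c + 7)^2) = c^2 + 3*c - 28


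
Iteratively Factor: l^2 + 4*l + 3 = (l + 3)*(l + 1)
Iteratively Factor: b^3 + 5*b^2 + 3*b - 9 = (b + 3)*(b^2 + 2*b - 3) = (b - 1)*(b + 3)*(b + 3)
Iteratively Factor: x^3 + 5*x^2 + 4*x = (x)*(x^2 + 5*x + 4) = x*(x + 1)*(x + 4)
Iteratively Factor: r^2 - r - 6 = (r + 2)*(r - 3)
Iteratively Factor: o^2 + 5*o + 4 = (o + 4)*(o + 1)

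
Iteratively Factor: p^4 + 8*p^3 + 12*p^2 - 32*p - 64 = (p + 4)*(p^3 + 4*p^2 - 4*p - 16) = (p - 2)*(p + 4)*(p^2 + 6*p + 8) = (p - 2)*(p + 2)*(p + 4)*(p + 4)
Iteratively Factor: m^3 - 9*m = (m - 3)*(m^2 + 3*m) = (m - 3)*(m + 3)*(m)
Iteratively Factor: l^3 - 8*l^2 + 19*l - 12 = (l - 4)*(l^2 - 4*l + 3) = (l - 4)*(l - 1)*(l - 3)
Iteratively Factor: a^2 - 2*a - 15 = (a + 3)*(a - 5)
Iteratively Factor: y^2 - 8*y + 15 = (y - 5)*(y - 3)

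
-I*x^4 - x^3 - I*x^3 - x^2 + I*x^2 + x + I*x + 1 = (x + 1)^2*(x - I)*(-I*x + I)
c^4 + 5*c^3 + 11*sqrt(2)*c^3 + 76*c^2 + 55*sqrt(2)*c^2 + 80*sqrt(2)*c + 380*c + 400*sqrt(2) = (c + 5)*(c + 2*sqrt(2))*(c + 4*sqrt(2))*(c + 5*sqrt(2))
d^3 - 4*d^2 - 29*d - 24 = (d - 8)*(d + 1)*(d + 3)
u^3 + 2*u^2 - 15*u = u*(u - 3)*(u + 5)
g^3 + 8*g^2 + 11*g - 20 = (g - 1)*(g + 4)*(g + 5)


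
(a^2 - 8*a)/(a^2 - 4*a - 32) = a/(a + 4)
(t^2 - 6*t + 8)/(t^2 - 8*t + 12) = (t - 4)/(t - 6)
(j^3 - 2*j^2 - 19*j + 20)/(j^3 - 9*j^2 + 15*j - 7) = (j^2 - j - 20)/(j^2 - 8*j + 7)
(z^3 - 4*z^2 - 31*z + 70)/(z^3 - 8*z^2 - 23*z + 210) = (z - 2)/(z - 6)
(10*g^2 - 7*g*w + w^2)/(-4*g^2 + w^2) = (-5*g + w)/(2*g + w)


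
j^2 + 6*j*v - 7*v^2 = (j - v)*(j + 7*v)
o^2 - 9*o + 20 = (o - 5)*(o - 4)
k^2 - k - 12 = (k - 4)*(k + 3)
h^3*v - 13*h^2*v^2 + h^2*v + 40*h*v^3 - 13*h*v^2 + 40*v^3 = (h - 8*v)*(h - 5*v)*(h*v + v)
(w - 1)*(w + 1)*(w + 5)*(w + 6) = w^4 + 11*w^3 + 29*w^2 - 11*w - 30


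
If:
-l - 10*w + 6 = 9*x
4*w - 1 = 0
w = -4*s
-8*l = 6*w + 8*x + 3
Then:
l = -137/128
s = -1/16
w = 1/4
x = 65/128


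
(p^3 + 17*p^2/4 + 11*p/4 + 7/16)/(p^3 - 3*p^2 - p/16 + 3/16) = (4*p^2 + 16*p + 7)/(4*p^2 - 13*p + 3)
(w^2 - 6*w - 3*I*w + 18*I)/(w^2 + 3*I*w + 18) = (w - 6)/(w + 6*I)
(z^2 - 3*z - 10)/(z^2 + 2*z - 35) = (z + 2)/(z + 7)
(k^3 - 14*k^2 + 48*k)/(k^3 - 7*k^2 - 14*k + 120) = k*(k - 8)/(k^2 - k - 20)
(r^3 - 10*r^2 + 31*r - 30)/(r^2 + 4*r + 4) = (r^3 - 10*r^2 + 31*r - 30)/(r^2 + 4*r + 4)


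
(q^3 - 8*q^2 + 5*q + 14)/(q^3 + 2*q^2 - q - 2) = (q^2 - 9*q + 14)/(q^2 + q - 2)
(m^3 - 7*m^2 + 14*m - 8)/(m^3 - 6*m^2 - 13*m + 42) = (m^2 - 5*m + 4)/(m^2 - 4*m - 21)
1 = 1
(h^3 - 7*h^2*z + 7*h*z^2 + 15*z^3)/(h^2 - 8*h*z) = (h^3 - 7*h^2*z + 7*h*z^2 + 15*z^3)/(h*(h - 8*z))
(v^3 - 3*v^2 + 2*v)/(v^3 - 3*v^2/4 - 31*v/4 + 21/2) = 4*v*(v - 1)/(4*v^2 + 5*v - 21)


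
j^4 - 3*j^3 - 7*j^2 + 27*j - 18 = (j - 3)*(j - 2)*(j - 1)*(j + 3)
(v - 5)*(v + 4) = v^2 - v - 20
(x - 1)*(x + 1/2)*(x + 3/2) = x^3 + x^2 - 5*x/4 - 3/4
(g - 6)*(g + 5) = g^2 - g - 30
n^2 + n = n*(n + 1)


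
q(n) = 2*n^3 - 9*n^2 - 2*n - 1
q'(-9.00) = 646.00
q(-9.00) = -2170.00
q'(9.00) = 322.00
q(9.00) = 710.00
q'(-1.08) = 24.44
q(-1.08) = -11.86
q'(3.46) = 7.55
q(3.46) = -32.82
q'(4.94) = 55.50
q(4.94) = 10.60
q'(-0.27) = 3.30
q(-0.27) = -1.16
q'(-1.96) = 56.33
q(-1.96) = -46.71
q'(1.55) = -15.48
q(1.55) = -18.27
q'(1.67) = -15.33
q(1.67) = -20.13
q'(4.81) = 50.24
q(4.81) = 3.72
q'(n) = 6*n^2 - 18*n - 2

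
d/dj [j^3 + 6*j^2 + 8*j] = 3*j^2 + 12*j + 8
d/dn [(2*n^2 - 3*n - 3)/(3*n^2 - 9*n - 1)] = (-9*n^2 + 14*n - 24)/(9*n^4 - 54*n^3 + 75*n^2 + 18*n + 1)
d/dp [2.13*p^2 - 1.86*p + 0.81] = 4.26*p - 1.86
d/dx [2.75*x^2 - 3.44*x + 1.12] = 5.5*x - 3.44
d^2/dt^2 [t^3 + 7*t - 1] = 6*t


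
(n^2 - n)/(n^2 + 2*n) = (n - 1)/(n + 2)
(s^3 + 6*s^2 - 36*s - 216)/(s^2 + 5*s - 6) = (s^2 - 36)/(s - 1)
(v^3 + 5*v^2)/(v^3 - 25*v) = v/(v - 5)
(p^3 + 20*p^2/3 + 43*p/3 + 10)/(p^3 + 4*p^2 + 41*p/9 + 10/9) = 3*(p + 3)/(3*p + 1)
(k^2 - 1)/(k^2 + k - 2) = (k + 1)/(k + 2)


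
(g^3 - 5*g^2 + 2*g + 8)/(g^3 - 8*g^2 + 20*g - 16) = (g + 1)/(g - 2)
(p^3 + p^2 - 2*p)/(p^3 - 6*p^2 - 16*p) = (p - 1)/(p - 8)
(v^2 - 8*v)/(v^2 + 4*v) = (v - 8)/(v + 4)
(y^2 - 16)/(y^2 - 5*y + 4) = (y + 4)/(y - 1)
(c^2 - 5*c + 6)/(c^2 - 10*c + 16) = (c - 3)/(c - 8)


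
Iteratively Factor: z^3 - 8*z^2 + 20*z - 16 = (z - 4)*(z^2 - 4*z + 4) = (z - 4)*(z - 2)*(z - 2)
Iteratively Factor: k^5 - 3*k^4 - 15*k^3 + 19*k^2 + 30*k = (k - 2)*(k^4 - k^3 - 17*k^2 - 15*k) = (k - 5)*(k - 2)*(k^3 + 4*k^2 + 3*k) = k*(k - 5)*(k - 2)*(k^2 + 4*k + 3) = k*(k - 5)*(k - 2)*(k + 3)*(k + 1)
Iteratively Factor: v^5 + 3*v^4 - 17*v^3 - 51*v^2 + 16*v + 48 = (v + 4)*(v^4 - v^3 - 13*v^2 + v + 12) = (v - 1)*(v + 4)*(v^3 - 13*v - 12) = (v - 1)*(v + 3)*(v + 4)*(v^2 - 3*v - 4) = (v - 4)*(v - 1)*(v + 3)*(v + 4)*(v + 1)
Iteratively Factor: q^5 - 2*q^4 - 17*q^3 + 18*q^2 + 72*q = (q)*(q^4 - 2*q^3 - 17*q^2 + 18*q + 72) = q*(q + 2)*(q^3 - 4*q^2 - 9*q + 36) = q*(q - 4)*(q + 2)*(q^2 - 9) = q*(q - 4)*(q - 3)*(q + 2)*(q + 3)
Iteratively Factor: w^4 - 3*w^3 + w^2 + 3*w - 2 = (w - 2)*(w^3 - w^2 - w + 1) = (w - 2)*(w - 1)*(w^2 - 1) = (w - 2)*(w - 1)^2*(w + 1)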